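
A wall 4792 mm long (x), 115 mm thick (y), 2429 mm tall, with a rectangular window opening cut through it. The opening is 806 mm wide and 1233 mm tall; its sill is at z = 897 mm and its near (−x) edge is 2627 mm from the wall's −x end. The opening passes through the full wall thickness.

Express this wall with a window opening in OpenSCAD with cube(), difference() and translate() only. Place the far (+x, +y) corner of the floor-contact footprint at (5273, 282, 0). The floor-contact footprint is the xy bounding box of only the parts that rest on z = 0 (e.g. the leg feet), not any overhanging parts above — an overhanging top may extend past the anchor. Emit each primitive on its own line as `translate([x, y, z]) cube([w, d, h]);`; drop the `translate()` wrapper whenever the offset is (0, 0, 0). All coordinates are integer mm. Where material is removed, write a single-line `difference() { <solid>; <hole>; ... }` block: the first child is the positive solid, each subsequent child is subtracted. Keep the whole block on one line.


difference() { translate([481, 167, 0]) cube([4792, 115, 2429]); translate([3108, 167, 897]) cube([806, 115, 1233]); }


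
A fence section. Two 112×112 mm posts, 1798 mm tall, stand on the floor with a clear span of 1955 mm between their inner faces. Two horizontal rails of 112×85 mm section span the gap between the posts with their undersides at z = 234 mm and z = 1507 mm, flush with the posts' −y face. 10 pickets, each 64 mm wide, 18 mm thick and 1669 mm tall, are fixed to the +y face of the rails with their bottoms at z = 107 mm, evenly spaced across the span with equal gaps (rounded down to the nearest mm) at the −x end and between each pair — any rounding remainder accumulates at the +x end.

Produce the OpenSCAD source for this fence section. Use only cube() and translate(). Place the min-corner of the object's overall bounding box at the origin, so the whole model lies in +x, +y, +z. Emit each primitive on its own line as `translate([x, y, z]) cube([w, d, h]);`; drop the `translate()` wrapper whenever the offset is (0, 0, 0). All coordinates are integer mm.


cube([112, 112, 1798]);
translate([2067, 0, 0]) cube([112, 112, 1798]);
translate([112, 0, 234]) cube([1955, 112, 85]);
translate([112, 0, 1507]) cube([1955, 112, 85]);
translate([231, 112, 107]) cube([64, 18, 1669]);
translate([414, 112, 107]) cube([64, 18, 1669]);
translate([597, 112, 107]) cube([64, 18, 1669]);
translate([780, 112, 107]) cube([64, 18, 1669]);
translate([963, 112, 107]) cube([64, 18, 1669]);
translate([1146, 112, 107]) cube([64, 18, 1669]);
translate([1329, 112, 107]) cube([64, 18, 1669]);
translate([1512, 112, 107]) cube([64, 18, 1669]);
translate([1695, 112, 107]) cube([64, 18, 1669]);
translate([1878, 112, 107]) cube([64, 18, 1669]);


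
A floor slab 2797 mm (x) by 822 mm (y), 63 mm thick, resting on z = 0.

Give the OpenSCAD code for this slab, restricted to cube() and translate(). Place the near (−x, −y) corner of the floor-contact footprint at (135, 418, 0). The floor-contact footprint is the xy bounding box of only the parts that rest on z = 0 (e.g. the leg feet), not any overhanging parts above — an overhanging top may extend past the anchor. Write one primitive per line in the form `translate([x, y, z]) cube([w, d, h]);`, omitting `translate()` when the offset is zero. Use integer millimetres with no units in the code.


translate([135, 418, 0]) cube([2797, 822, 63]);


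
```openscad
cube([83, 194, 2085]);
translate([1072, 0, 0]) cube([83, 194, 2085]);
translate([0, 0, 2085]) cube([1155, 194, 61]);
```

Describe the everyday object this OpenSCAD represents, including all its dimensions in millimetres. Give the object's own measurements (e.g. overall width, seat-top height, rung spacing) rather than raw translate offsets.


A door frame. The clear opening is 989 mm wide and 2085 mm high. Two 83 mm wide jambs, 194 mm deep, stand either side of the opening from the floor to the top of the opening. A 61 mm thick head sits across the top of both jambs, spanning the full outside width of the frame.


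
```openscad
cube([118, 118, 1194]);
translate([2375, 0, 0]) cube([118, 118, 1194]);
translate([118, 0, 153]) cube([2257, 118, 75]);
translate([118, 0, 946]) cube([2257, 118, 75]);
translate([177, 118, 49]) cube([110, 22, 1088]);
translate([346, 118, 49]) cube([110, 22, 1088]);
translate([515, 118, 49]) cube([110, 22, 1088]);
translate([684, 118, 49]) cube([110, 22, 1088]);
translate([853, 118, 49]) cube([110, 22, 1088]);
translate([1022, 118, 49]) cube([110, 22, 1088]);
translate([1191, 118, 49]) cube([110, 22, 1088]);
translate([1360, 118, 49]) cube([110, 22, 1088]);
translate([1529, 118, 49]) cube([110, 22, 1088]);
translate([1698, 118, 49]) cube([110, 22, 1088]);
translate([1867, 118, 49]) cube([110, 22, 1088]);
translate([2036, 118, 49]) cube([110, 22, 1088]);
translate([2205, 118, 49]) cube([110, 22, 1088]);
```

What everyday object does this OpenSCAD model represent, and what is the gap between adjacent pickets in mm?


A fence section. The picket gap is 59 mm.

Two posts, two rails, 13 pickets — a fence section. Span 2257 mm holds 13 pickets of 110 mm with 14 equal gaps: ⌊(2257 − 13·110) / 14⌋ = 59 mm.


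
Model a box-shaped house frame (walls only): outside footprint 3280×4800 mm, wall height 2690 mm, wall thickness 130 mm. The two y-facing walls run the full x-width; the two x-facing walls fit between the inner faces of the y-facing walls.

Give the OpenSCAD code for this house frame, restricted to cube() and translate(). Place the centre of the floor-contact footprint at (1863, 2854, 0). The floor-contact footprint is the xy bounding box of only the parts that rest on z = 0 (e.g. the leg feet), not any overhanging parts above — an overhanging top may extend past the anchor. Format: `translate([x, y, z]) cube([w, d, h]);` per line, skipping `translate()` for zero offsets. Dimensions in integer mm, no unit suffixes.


translate([223, 454, 0]) cube([3280, 130, 2690]);
translate([223, 5124, 0]) cube([3280, 130, 2690]);
translate([223, 584, 0]) cube([130, 4540, 2690]);
translate([3373, 584, 0]) cube([130, 4540, 2690]);


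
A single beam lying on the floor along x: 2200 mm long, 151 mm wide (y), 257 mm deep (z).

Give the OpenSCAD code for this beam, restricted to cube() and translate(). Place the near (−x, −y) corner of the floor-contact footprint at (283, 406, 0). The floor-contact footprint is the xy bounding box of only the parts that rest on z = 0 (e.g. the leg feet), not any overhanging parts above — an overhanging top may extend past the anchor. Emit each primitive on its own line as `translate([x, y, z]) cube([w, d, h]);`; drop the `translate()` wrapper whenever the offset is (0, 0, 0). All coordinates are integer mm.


translate([283, 406, 0]) cube([2200, 151, 257]);


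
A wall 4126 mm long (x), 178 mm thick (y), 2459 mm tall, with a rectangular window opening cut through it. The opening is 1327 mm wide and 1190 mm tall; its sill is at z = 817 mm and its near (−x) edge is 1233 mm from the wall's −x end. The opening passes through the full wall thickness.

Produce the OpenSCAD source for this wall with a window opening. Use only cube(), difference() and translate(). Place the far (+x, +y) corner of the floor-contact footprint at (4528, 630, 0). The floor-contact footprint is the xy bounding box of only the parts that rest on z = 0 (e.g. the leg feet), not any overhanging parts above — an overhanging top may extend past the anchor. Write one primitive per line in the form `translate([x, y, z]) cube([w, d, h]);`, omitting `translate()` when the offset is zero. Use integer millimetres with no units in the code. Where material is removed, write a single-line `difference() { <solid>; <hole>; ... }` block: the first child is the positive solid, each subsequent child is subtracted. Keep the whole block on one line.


difference() { translate([402, 452, 0]) cube([4126, 178, 2459]); translate([1635, 452, 817]) cube([1327, 178, 1190]); }


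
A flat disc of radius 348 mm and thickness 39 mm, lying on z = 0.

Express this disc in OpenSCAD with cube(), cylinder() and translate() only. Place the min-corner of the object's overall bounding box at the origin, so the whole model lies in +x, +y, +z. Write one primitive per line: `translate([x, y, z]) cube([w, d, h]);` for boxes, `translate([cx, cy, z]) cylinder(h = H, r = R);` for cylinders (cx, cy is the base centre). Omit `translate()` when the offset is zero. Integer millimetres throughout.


translate([348, 348, 0]) cylinder(h = 39, r = 348);


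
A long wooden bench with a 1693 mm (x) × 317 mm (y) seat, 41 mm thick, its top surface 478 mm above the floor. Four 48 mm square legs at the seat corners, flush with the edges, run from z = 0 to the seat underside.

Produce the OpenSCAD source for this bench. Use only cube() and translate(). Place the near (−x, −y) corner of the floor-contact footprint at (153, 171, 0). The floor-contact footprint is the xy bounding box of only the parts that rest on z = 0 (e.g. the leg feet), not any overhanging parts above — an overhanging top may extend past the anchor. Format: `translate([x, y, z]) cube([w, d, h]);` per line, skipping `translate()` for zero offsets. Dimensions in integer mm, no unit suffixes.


translate([153, 171, 437]) cube([1693, 317, 41]);
translate([153, 171, 0]) cube([48, 48, 437]);
translate([153, 440, 0]) cube([48, 48, 437]);
translate([1798, 171, 0]) cube([48, 48, 437]);
translate([1798, 440, 0]) cube([48, 48, 437]);


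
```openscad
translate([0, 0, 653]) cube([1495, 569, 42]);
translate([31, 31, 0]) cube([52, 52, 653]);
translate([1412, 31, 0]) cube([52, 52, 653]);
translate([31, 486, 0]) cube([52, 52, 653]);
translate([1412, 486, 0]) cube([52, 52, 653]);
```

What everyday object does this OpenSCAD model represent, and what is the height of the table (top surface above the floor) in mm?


A table. The table height is 695 mm.

A 1495×569×42 slab sits at z = 653 on four 52 mm square posts — a table. The top surface is at 653 + 42 = 695 mm.


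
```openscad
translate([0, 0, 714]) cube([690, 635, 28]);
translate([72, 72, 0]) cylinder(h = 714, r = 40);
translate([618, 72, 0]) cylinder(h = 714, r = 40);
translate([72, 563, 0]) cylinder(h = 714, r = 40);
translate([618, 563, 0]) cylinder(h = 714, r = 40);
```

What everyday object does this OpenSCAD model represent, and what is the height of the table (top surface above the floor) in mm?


A table. The table height is 742 mm.

A 690×635×28 slab sits at z = 714 on four Ø80 mm round legs — a table. The top surface is at 714 + 28 = 742 mm.


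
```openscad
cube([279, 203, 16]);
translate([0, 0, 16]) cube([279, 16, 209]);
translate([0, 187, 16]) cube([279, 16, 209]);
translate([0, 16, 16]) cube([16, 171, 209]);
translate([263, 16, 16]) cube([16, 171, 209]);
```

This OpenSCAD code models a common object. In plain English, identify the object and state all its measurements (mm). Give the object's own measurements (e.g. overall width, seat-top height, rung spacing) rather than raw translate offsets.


An open-topped rectangular box: outside dimensions 279×203×225 mm, with a uniform wall and base thickness of 16 mm. The base is a full 279×203 slab on the floor; four walls sit on top of the base. The front and back walls (the −y and +y sides) span the full width; the two side walls fit between them.


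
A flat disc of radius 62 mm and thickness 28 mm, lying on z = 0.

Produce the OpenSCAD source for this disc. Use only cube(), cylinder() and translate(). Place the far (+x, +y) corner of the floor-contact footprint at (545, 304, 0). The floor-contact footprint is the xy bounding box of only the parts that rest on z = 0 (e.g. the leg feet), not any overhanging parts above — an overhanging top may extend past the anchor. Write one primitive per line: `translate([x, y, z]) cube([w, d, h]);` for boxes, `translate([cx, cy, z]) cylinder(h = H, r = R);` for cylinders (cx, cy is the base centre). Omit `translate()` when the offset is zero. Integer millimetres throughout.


translate([483, 242, 0]) cylinder(h = 28, r = 62);


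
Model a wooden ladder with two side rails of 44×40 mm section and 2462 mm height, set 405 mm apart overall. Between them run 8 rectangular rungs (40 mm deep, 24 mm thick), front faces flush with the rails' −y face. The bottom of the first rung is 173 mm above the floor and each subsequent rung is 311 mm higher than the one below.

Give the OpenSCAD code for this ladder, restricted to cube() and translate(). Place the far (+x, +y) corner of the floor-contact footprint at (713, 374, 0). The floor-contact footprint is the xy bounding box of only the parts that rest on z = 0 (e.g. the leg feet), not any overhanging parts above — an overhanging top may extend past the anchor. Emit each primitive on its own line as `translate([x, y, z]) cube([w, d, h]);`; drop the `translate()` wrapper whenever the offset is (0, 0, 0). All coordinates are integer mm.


translate([308, 334, 0]) cube([44, 40, 2462]);
translate([669, 334, 0]) cube([44, 40, 2462]);
translate([352, 334, 173]) cube([317, 40, 24]);
translate([352, 334, 484]) cube([317, 40, 24]);
translate([352, 334, 795]) cube([317, 40, 24]);
translate([352, 334, 1106]) cube([317, 40, 24]);
translate([352, 334, 1417]) cube([317, 40, 24]);
translate([352, 334, 1728]) cube([317, 40, 24]);
translate([352, 334, 2039]) cube([317, 40, 24]);
translate([352, 334, 2350]) cube([317, 40, 24]);


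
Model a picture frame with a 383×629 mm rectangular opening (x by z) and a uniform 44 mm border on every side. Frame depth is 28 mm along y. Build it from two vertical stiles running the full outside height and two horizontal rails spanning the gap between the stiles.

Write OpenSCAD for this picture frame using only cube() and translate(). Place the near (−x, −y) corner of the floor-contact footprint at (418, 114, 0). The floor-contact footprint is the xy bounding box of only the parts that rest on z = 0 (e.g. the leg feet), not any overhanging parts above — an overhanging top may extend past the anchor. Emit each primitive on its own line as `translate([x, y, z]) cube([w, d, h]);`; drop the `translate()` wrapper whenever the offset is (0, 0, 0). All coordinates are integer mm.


translate([418, 114, 0]) cube([44, 28, 717]);
translate([845, 114, 0]) cube([44, 28, 717]);
translate([462, 114, 0]) cube([383, 28, 44]);
translate([462, 114, 673]) cube([383, 28, 44]);


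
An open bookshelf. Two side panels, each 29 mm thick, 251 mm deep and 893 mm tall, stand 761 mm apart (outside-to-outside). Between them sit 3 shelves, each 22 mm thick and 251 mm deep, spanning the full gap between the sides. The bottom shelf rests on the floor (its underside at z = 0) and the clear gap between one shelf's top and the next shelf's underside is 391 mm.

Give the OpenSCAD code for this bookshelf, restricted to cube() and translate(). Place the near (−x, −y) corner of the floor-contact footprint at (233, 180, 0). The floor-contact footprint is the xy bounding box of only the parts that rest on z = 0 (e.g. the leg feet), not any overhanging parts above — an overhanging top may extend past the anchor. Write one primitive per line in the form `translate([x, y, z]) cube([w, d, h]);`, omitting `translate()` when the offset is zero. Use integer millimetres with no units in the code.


translate([233, 180, 0]) cube([29, 251, 893]);
translate([965, 180, 0]) cube([29, 251, 893]);
translate([262, 180, 0]) cube([703, 251, 22]);
translate([262, 180, 413]) cube([703, 251, 22]);
translate([262, 180, 826]) cube([703, 251, 22]);


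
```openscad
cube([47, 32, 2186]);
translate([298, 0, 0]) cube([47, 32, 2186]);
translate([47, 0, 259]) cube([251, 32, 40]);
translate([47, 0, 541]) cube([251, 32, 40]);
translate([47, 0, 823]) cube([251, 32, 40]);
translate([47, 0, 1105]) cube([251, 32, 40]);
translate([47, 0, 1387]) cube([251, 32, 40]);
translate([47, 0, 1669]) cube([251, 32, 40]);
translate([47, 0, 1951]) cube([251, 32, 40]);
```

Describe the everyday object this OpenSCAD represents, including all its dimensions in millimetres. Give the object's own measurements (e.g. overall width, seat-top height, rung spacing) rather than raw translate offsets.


A straight ladder. Two 47×32 mm vertical rails, 2186 mm tall, stand 345 mm apart (outside-to-outside) with their front faces coplanar on the −y side. 7 rungs, each 32 mm deep and 40 mm tall, span between the inner faces of the rails, front faces flush with the rails. The lowest rung's underside is at z = 259 mm and rungs are spaced 282 mm apart (underside to underside).


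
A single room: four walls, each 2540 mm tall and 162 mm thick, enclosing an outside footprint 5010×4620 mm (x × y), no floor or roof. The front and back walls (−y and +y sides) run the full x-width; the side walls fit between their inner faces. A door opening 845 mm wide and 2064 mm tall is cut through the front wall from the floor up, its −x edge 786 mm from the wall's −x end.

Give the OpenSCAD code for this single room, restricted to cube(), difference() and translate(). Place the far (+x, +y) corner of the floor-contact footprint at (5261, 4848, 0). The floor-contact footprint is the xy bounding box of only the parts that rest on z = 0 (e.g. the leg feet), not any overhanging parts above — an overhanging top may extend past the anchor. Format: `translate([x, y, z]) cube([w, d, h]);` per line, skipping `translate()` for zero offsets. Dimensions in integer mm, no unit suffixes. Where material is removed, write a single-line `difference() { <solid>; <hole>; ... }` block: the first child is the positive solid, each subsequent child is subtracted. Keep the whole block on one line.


difference() { translate([251, 228, 0]) cube([5010, 162, 2540]); translate([1037, 228, 0]) cube([845, 162, 2064]); }
translate([251, 4686, 0]) cube([5010, 162, 2540]);
translate([251, 390, 0]) cube([162, 4296, 2540]);
translate([5099, 390, 0]) cube([162, 4296, 2540]);


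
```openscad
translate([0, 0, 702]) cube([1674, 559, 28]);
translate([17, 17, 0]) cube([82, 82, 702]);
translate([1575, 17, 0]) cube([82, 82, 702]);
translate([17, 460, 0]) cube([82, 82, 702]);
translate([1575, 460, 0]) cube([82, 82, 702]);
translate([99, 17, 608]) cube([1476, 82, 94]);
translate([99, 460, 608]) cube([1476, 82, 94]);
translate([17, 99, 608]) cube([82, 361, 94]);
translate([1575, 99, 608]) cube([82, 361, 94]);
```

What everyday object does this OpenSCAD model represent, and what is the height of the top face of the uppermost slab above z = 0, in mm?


A table. The table height is 730 mm.

A 1674×559×28 slab sits at z = 702 on four 82 mm square posts — a table. The top surface is at 702 + 28 = 730 mm.


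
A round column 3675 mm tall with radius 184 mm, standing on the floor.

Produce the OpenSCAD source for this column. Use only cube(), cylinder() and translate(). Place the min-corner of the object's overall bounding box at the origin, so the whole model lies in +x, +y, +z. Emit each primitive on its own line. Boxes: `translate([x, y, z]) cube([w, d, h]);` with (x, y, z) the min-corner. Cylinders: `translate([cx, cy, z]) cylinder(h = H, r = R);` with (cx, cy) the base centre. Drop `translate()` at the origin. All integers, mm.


translate([184, 184, 0]) cylinder(h = 3675, r = 184);


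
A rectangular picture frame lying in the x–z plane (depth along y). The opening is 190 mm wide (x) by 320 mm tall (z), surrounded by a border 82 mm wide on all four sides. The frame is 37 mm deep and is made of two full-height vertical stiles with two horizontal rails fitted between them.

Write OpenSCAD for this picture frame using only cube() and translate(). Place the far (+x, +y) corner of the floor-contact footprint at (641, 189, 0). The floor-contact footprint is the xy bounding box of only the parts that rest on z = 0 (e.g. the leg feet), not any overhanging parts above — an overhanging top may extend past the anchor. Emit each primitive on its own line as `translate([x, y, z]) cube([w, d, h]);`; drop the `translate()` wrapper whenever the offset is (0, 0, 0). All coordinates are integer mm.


translate([287, 152, 0]) cube([82, 37, 484]);
translate([559, 152, 0]) cube([82, 37, 484]);
translate([369, 152, 0]) cube([190, 37, 82]);
translate([369, 152, 402]) cube([190, 37, 82]);


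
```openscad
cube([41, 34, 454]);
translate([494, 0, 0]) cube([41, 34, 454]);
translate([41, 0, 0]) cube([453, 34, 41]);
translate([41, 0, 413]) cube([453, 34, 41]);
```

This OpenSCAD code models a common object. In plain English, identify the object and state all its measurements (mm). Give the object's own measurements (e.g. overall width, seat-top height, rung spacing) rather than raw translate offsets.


A rectangular picture frame lying in the x–z plane (depth along y). The opening is 453 mm wide (x) by 372 mm tall (z), surrounded by a border 41 mm wide on all four sides. The frame is 34 mm deep and is made of two full-height vertical stiles with two horizontal rails fitted between them.


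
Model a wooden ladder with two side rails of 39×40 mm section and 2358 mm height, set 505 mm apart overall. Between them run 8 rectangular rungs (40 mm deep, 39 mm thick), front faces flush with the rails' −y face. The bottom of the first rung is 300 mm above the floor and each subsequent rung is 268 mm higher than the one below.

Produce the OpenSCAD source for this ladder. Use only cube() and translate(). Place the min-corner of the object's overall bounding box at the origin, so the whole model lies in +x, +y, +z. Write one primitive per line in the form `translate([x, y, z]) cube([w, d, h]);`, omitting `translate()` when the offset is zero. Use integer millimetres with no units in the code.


cube([39, 40, 2358]);
translate([466, 0, 0]) cube([39, 40, 2358]);
translate([39, 0, 300]) cube([427, 40, 39]);
translate([39, 0, 568]) cube([427, 40, 39]);
translate([39, 0, 836]) cube([427, 40, 39]);
translate([39, 0, 1104]) cube([427, 40, 39]);
translate([39, 0, 1372]) cube([427, 40, 39]);
translate([39, 0, 1640]) cube([427, 40, 39]);
translate([39, 0, 1908]) cube([427, 40, 39]);
translate([39, 0, 2176]) cube([427, 40, 39]);


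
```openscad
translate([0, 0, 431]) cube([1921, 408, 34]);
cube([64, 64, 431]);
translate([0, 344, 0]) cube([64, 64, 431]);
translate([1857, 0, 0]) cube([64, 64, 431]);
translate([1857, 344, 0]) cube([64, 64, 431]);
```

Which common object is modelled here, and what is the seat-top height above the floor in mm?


A bench. The seat-top height is 465 mm.

A long slab on four corner posts — a bench. The slab sits at z = 431 with thickness 34, so the top is 431 + 34 = 465 mm.


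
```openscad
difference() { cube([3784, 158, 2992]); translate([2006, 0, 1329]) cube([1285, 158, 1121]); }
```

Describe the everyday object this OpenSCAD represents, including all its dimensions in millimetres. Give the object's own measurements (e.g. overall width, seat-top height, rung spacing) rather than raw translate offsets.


A wall 3784 mm long (x), 158 mm thick (y), 2992 mm tall, with a rectangular window opening cut through it. The opening is 1285 mm wide and 1121 mm tall; its sill is at z = 1329 mm and its near (−x) edge is 2006 mm from the wall's −x end. The opening passes through the full wall thickness.


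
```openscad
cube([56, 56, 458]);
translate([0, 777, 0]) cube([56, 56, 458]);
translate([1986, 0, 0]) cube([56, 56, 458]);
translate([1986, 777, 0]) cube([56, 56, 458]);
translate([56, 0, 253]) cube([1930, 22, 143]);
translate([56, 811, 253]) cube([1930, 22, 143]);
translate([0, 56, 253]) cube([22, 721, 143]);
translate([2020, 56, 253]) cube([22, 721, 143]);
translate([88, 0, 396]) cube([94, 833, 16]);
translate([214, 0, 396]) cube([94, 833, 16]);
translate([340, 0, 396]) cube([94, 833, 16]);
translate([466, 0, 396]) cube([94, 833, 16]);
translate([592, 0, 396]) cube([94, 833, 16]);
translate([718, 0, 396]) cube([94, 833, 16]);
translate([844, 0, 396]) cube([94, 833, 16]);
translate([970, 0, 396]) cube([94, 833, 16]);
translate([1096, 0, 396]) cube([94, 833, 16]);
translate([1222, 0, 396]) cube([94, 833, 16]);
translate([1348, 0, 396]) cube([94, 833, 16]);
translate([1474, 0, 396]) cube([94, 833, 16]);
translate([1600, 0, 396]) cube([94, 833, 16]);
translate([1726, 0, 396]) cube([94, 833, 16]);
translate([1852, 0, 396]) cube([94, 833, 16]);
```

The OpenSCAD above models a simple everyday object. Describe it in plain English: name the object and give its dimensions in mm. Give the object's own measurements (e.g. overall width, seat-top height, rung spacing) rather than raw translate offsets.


A bed frame 2042 mm long (x) by 833 mm wide (y). Four 56×56 mm corner posts, 458 mm tall, at the corners of the footprint. Four rails of 22 mm thickness and 143 mm height run between adjacent posts with their undersides at z = 253 mm, their outer faces flush with the outside of the frame (the two x-running rails run between the posts' inner faces; the two y-running rails run between the posts' inner faces). 15 slats, each 94 mm wide (x) and 16 mm thick, lie across the top of the two x-running rails, running the full 833 mm width of the frame in y; along x they sit between the end posts with a 32 mm gap after the −x posts and between neighbouring slats, leaving 40 mm before the +x posts.


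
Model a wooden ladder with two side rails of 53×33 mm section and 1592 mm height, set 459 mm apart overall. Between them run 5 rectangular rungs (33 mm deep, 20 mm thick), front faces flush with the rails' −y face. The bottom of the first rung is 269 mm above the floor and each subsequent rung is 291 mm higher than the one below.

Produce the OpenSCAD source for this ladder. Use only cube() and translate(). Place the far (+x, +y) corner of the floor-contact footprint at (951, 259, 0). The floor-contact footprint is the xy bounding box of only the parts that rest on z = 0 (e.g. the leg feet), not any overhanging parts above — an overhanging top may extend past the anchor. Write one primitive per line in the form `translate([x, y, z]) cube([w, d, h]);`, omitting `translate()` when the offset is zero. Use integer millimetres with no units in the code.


// rung span = 459 - 2*53 = 353
// rung[k] z = 269 + k*291
translate([492, 226, 0]) cube([53, 33, 1592]);
translate([898, 226, 0]) cube([53, 33, 1592]);
translate([545, 226, 269]) cube([353, 33, 20]);
translate([545, 226, 560]) cube([353, 33, 20]);
translate([545, 226, 851]) cube([353, 33, 20]);
translate([545, 226, 1142]) cube([353, 33, 20]);
translate([545, 226, 1433]) cube([353, 33, 20]);


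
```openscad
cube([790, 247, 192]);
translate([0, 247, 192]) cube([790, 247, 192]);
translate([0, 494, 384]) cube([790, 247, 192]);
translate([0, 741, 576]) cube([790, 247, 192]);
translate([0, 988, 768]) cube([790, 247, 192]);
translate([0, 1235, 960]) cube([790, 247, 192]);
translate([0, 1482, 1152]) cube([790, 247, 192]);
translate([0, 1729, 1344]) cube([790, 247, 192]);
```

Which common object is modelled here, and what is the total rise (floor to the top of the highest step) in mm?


A staircase. The total rise is 1536 mm.

8 identical blocks, each offset up and back from the previous — a staircase. Each step is 192 mm tall and there are 8 of them, so the total rise is 8 × 192 = 1536 mm.


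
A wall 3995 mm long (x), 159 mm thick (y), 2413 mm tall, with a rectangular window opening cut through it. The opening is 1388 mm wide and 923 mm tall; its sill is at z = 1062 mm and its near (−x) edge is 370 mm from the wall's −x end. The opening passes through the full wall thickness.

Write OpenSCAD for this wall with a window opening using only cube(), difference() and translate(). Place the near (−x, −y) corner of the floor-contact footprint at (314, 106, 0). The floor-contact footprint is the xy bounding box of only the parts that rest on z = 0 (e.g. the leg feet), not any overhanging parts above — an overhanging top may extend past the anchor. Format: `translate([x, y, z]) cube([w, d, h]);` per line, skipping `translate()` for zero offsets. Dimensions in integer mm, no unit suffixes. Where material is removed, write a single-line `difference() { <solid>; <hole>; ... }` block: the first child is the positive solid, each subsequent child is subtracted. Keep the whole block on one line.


difference() { translate([314, 106, 0]) cube([3995, 159, 2413]); translate([684, 106, 1062]) cube([1388, 159, 923]); }


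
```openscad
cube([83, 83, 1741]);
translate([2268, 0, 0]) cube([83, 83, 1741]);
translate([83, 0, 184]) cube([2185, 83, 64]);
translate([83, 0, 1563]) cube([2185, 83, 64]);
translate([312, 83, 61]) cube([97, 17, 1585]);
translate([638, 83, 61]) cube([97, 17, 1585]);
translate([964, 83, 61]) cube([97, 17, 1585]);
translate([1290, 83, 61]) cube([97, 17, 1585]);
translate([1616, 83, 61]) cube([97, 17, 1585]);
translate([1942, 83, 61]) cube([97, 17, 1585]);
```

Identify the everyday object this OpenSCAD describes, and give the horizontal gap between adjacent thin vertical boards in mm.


A fence section. The picket gap is 229 mm.

Two posts, two rails, 6 pickets — a fence section. Span 2185 mm holds 6 pickets of 97 mm with 7 equal gaps: ⌊(2185 − 6·97) / 7⌋ = 229 mm.


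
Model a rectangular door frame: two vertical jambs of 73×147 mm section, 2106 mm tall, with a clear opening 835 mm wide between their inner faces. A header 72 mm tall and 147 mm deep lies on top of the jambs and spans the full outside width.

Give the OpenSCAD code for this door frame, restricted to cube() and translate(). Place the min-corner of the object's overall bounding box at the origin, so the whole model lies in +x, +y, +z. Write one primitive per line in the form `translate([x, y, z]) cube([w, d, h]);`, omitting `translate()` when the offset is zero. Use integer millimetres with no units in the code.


cube([73, 147, 2106]);
translate([908, 0, 0]) cube([73, 147, 2106]);
translate([0, 0, 2106]) cube([981, 147, 72]);


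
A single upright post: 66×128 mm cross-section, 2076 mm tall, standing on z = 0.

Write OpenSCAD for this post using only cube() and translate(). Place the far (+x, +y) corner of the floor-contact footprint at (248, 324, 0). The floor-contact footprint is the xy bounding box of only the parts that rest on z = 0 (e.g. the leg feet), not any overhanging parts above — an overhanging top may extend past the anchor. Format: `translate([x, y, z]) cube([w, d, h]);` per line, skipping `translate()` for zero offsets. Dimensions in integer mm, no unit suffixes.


translate([182, 196, 0]) cube([66, 128, 2076]);


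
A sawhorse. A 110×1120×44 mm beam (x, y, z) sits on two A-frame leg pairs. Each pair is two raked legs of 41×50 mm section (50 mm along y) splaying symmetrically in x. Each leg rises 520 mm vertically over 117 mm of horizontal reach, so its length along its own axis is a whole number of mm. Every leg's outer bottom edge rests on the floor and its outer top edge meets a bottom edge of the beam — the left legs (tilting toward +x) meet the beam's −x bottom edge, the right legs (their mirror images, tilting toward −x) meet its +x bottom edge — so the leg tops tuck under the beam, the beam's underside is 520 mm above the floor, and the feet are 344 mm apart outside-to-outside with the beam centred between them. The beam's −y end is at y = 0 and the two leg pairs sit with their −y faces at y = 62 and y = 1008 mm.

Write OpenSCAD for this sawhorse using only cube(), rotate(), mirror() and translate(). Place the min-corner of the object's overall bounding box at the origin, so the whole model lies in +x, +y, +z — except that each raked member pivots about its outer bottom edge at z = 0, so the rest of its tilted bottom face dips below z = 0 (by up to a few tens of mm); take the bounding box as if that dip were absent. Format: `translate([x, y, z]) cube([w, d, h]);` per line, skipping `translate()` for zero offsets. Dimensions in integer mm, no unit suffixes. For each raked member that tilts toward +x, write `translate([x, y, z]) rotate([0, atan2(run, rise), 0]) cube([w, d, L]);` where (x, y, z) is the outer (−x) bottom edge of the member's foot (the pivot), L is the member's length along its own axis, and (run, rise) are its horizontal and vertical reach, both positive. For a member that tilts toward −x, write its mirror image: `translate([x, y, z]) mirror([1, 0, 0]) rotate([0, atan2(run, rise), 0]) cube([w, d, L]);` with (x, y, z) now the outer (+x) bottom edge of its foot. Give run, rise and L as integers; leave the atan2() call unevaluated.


// leg length = √(117² + 520²) = 533
// right-leg outer foot x = 2·117 + 110 = 344
// beam min-corner = (117, 0, 520)
translate([117, 0, 520]) cube([110, 1120, 44]);
translate([0, 62, 0]) rotate([0, atan2(117, 520), 0]) cube([41, 50, 533]);
translate([344, 62, 0]) mirror([1, 0, 0]) rotate([0, atan2(117, 520), 0]) cube([41, 50, 533]);
translate([0, 1008, 0]) rotate([0, atan2(117, 520), 0]) cube([41, 50, 533]);
translate([344, 1008, 0]) mirror([1, 0, 0]) rotate([0, atan2(117, 520), 0]) cube([41, 50, 533]);


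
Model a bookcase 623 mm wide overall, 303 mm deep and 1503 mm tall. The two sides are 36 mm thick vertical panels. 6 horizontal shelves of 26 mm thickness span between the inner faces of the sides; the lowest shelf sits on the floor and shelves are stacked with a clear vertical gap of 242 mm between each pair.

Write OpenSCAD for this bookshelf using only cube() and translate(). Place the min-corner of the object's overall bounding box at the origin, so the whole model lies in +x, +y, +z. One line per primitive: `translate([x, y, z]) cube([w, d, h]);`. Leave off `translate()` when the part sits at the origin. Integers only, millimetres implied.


cube([36, 303, 1503]);
translate([587, 0, 0]) cube([36, 303, 1503]);
translate([36, 0, 0]) cube([551, 303, 26]);
translate([36, 0, 268]) cube([551, 303, 26]);
translate([36, 0, 536]) cube([551, 303, 26]);
translate([36, 0, 804]) cube([551, 303, 26]);
translate([36, 0, 1072]) cube([551, 303, 26]);
translate([36, 0, 1340]) cube([551, 303, 26]);


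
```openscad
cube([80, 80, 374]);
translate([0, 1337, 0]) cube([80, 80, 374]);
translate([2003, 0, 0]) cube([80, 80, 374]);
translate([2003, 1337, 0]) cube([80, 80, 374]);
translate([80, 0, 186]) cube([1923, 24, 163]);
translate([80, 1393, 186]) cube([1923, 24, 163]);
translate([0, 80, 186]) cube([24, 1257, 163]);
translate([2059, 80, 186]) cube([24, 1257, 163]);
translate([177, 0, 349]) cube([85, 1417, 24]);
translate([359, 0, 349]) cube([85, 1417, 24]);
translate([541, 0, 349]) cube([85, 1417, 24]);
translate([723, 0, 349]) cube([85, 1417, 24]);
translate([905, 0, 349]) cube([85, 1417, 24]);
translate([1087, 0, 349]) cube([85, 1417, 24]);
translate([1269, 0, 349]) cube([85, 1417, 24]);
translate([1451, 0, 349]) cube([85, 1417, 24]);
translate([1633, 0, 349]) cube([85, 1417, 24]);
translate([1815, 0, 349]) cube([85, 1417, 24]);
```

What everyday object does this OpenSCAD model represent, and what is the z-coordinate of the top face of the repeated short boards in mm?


A bed frame. The slat-top height is 373 mm.

Four posts, four rails, and a row of slats — a bed frame. Slats sit on the rails at z = 186 + 163 = 349; with slat thickness 24, the top is 373 mm.


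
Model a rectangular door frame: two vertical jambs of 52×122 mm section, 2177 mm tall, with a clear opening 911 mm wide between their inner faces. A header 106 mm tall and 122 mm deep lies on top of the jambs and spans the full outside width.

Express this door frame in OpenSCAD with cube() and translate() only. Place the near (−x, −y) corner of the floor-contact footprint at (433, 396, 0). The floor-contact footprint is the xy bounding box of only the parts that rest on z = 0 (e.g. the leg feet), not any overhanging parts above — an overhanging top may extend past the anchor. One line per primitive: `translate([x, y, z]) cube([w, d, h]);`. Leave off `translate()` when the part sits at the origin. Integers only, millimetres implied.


translate([433, 396, 0]) cube([52, 122, 2177]);
translate([1396, 396, 0]) cube([52, 122, 2177]);
translate([433, 396, 2177]) cube([1015, 122, 106]);


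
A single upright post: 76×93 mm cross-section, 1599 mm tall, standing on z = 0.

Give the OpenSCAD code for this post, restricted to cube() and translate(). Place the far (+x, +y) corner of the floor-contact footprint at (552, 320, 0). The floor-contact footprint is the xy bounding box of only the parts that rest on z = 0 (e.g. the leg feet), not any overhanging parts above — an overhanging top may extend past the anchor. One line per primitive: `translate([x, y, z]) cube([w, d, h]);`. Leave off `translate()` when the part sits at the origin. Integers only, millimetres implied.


translate([476, 227, 0]) cube([76, 93, 1599]);


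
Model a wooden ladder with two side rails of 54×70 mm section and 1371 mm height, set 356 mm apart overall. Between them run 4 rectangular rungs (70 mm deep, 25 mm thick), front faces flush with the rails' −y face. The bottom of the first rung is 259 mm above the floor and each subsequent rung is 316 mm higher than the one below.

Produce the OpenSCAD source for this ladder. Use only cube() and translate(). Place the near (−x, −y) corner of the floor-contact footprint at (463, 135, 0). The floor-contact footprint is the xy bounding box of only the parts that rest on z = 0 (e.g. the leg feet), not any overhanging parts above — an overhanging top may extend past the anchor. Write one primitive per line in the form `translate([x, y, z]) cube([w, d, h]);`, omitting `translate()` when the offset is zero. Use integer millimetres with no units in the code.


translate([463, 135, 0]) cube([54, 70, 1371]);
translate([765, 135, 0]) cube([54, 70, 1371]);
translate([517, 135, 259]) cube([248, 70, 25]);
translate([517, 135, 575]) cube([248, 70, 25]);
translate([517, 135, 891]) cube([248, 70, 25]);
translate([517, 135, 1207]) cube([248, 70, 25]);


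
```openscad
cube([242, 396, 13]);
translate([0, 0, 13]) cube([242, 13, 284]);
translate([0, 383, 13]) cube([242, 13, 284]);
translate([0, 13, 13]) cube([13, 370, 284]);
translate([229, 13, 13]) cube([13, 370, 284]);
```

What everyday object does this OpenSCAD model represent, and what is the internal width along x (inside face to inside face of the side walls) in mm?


An open box. The internal width is 216 mm.

A 242×396 base slab with four walls standing on it — an open box. The base is 242 mm wide and the walls are 13 mm thick, so the internal width is 242 − 2 × 13 = 216 mm.


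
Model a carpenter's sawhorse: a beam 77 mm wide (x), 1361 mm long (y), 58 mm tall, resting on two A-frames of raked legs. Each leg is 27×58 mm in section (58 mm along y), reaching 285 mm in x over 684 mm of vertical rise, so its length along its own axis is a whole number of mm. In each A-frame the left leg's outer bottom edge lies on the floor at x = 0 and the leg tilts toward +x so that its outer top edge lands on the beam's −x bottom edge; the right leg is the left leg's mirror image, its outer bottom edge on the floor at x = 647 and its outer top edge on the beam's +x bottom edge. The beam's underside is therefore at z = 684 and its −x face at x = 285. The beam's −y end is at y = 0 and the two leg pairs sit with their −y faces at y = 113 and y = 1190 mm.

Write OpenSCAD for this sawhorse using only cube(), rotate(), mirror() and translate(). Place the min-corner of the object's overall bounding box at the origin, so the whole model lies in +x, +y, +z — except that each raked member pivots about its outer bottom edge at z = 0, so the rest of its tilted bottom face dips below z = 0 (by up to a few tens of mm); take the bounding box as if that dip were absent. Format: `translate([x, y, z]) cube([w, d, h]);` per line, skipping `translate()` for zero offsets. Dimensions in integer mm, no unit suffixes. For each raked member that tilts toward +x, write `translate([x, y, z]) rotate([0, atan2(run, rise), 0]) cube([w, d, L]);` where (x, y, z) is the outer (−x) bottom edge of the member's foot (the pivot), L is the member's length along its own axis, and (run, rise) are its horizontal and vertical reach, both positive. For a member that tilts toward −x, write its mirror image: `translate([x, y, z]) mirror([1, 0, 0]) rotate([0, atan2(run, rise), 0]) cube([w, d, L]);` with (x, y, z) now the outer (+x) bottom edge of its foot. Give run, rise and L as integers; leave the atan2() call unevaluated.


// leg length = √(285² + 684²) = 741
// right-leg outer foot x = 2·285 + 77 = 647
// beam min-corner = (285, 0, 684)
translate([285, 0, 684]) cube([77, 1361, 58]);
translate([0, 113, 0]) rotate([0, atan2(285, 684), 0]) cube([27, 58, 741]);
translate([647, 113, 0]) mirror([1, 0, 0]) rotate([0, atan2(285, 684), 0]) cube([27, 58, 741]);
translate([0, 1190, 0]) rotate([0, atan2(285, 684), 0]) cube([27, 58, 741]);
translate([647, 1190, 0]) mirror([1, 0, 0]) rotate([0, atan2(285, 684), 0]) cube([27, 58, 741]);
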